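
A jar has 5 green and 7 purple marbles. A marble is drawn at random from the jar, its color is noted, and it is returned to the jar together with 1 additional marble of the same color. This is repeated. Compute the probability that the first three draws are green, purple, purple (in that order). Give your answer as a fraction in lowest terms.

5/39

Track the composition after each reinforcement of +1.
P = (5/12) · (7/13) · (8/14) = 5/39 ≈ 0.1282.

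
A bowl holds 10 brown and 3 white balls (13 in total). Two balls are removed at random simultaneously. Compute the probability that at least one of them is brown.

Use the complement: P(at least one brown) = 1 − P(no brown).
P(none) = C(3,2)/C(13,2) = 3/78.
So P = 1 − 3/78 = 25/26 ≈ 0.9615.

25/26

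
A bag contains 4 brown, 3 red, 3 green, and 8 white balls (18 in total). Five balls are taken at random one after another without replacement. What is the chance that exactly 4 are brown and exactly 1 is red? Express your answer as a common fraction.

Unordered draws without replacement: count favorable combinations over C(18,5).
Favorable = C(4,4) · C(3,1) · C(3,0) · C(8,0) = 3; total = C(18,5) = 8568.
P = 3/8568 = 1/2856 ≈ 0.0004.

1/2856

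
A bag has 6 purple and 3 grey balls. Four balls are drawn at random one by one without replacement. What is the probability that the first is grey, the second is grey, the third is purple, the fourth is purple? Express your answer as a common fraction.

5/84

Multiply the conditional probability of each draw in order, without replacement, so each draw removes one from its color and from the total.
P = (3/9) · (2/8) · (6/7) · (5/6) = 5/84 ≈ 0.0595.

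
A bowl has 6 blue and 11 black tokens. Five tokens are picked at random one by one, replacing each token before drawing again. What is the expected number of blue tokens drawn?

30/17

By linearity of expectation, E[X] = Σ P(draw i is blue); each independent draw has P(blue) = 6/17.
E[X] = 5 · 6/17 = 30/17 ≈ 1.7647.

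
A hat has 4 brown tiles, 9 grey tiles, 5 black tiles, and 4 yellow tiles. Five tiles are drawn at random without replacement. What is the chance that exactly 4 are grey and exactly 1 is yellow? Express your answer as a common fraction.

Unordered draws without replacement: count favorable combinations over C(22,5).
Favorable = C(4,0) · C(9,4) · C(5,0) · C(4,1) = 504; total = C(22,5) = 26334.
P = 504/26334 = 4/209 ≈ 0.0191.

4/209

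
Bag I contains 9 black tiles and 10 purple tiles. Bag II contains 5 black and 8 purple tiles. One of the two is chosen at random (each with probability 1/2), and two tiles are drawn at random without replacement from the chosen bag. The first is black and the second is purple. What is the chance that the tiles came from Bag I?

P(E | Bag I) = 5/19; P(E | Bag II) = 10/39.
P(E) = 1/2·5/19 + 1/2·10/39 = 385/1482.
By Bayes' rule, P(Bag I | E) = 5/38 / 385/1482 = 39/77 ≈ 0.5065.

39/77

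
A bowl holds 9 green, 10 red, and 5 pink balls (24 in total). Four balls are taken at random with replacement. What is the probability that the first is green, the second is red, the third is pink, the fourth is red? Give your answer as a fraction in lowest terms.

Multiply the conditional probability of each draw in order, with replacement (the composition resets each draw).
P = (9/24) · (10/24) · (5/24) · (10/24) = 125/9216 ≈ 0.0136.

125/9216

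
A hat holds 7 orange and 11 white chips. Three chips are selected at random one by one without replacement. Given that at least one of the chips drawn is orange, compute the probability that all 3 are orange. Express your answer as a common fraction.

5/93

P(all 3 orange) = C(7,3)/C(18,3) = 35/816; P(at least one orange) = 1 − C(11,3)/C(18,3) = 217/272.
Since 'all 3 orange' ⊆ 'at least one orange', P(all 3 | at least one) = 35/816 / 217/272 = 5/93 ≈ 0.0538.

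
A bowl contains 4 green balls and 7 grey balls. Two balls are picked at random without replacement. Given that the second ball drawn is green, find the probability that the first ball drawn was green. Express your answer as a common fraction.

3/10

P(first=green and the second ball drawn is green) = (4/11)·(3/10) = 6/55.
P(the second ball drawn is green) = Σ over first color = 6/55 + 14/55 = 4/11.
By Bayes, P(first=green | the second ball drawn is green) = 6/55 / 4/11 = 3/10 ≈ 0.3000.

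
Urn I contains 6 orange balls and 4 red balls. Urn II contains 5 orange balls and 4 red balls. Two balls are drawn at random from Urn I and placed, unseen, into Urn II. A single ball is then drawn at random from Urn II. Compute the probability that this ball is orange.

31/55

Condition on how many of the transferred balls are orange (from Urn I: 6 orange of 10; then Urn II has 11 total).
  0 orange: C(6,0)C(4,2)/C(10,2) = 2/15; then P = 5/11
  1 orange: C(6,1)C(4,1)/C(10,2) = 8/15; then P = 6/11
  2 orange: C(6,2)C(4,0)/C(10,2) = 1/3; then P = 7/11
P(orange from Urn II) = 31/55 ≈ 0.5636.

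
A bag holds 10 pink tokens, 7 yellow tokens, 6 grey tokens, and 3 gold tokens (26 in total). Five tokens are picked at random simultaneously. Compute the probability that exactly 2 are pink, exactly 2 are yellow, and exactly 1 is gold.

567/13156

Unordered draws without replacement: count favorable combinations over C(26,5).
Favorable = C(10,2) · C(7,2) · C(6,0) · C(3,1) = 2835; total = C(26,5) = 65780.
P = 2835/65780 = 567/13156 ≈ 0.0431.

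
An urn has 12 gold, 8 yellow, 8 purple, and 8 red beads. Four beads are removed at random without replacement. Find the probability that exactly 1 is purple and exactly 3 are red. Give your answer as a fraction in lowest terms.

Unordered draws without replacement: count favorable combinations over C(36,4).
Favorable = C(12,0) · C(8,0) · C(8,1) · C(8,3) = 448; total = C(36,4) = 58905.
P = 448/58905 = 64/8415 ≈ 0.0076.

64/8415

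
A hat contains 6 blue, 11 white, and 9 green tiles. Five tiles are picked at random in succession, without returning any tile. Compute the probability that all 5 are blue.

Unordered draws without replacement: count favorable combinations over C(26,5).
Favorable = C(6,5) · C(11,0) · C(9,0) = 6; total = C(26,5) = 65780.
P = 6/65780 = 3/32890 ≈ 0.0001.

3/32890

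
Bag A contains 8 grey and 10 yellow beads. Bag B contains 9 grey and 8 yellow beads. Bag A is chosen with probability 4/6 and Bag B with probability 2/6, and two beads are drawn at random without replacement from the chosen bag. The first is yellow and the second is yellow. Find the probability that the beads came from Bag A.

20/27

P(E | Bag A) = 5/17; P(E | Bag B) = 7/34.
P(E) = 2/3·5/17 + 1/3·7/34 = 9/34.
By Bayes' rule, P(Bag A | E) = 10/51 / 9/34 = 20/27 ≈ 0.7407.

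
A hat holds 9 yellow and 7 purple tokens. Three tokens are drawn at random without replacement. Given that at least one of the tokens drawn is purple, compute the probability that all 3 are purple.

5/68

P(all 3 purple) = C(7,3)/C(16,3) = 1/16; P(at least one purple) = 1 − C(9,3)/C(16,3) = 17/20.
Since 'all 3 purple' ⊆ 'at least one purple', P(all 3 | at least one) = 1/16 / 17/20 = 5/68 ≈ 0.0735.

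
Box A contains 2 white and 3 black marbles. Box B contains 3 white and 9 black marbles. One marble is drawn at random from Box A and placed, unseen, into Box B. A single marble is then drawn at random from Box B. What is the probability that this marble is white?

Condition on how many of the transferred marbles are white (from Box A: 2 white of 5; then Box B has 13 total).
  0 white: C(2,0)C(3,1)/C(5,1) = 3/5; then P = 3/13
  1 white: C(2,1)C(3,0)/C(5,1) = 2/5; then P = 4/13
P(white from Box B) = 17/65 ≈ 0.2615.

17/65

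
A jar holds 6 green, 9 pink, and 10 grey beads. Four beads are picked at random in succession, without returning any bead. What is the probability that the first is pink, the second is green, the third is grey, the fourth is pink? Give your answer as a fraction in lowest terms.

18/1265

Multiply the conditional probability of each draw in order, without replacement, so each draw removes one from its color and from the total.
P = (9/25) · (6/24) · (10/23) · (8/22) = 18/1265 ≈ 0.0142.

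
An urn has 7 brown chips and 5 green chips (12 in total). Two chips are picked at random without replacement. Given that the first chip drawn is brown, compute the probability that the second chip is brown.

After removing 1 brown, the urn has 6 brown out of 11 remaining.
P(second is brown | given) = 6/11 ≈ 0.5455.

6/11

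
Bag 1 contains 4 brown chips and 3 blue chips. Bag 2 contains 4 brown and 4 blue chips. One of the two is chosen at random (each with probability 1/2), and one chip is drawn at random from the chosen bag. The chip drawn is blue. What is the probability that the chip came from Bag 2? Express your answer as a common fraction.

7/13

P(blue | Bag 1) = 3/7; P(blue | Bag 2) = 1/2.
P(blue) = 1/2·3/7 + 1/2·1/2 = 13/28.
By Bayes' rule, P(Bag 2 | blue) = 1/4 / 13/28 = 7/13 ≈ 0.5385.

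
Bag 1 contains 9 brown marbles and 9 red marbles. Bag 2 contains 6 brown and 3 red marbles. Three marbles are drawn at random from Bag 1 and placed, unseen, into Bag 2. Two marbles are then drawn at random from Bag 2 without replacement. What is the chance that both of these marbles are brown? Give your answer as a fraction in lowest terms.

Condition on how many of the transferred marbles are brown (from Bag 1: 9 brown of 18; then Bag 2 has 12 total).
  0 brown: C(9,0)C(9,3)/C(18,3) = 7/68; then P = C(6,2)/C(12,2) = 5/22
  1 brown: C(9,1)C(9,2)/C(18,3) = 27/68; then P = C(7,2)/C(12,2) = 7/22
  2 brown: C(9,2)C(9,1)/C(18,3) = 27/68; then P = C(8,2)/C(12,2) = 14/33
  3 brown: C(9,3)C(9,0)/C(18,3) = 7/68; then P = C(9,2)/C(12,2) = 6/11
P(both brown) = 70/187 ≈ 0.3743.

70/187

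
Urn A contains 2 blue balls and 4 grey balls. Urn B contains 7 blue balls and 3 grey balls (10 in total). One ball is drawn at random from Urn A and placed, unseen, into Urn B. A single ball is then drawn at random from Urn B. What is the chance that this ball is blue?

Condition on how many of the transferred balls are blue (from Urn A: 2 blue of 6; then Urn B has 11 total).
  0 blue: C(2,0)C(4,1)/C(6,1) = 2/3; then P = 7/11
  1 blue: C(2,1)C(4,0)/C(6,1) = 1/3; then P = 8/11
P(blue from Urn B) = 2/3 ≈ 0.6667.

2/3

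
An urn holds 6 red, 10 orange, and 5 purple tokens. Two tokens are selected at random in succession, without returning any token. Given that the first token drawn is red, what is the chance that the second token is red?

After removing 1 red, the urn has 5 red out of 20 remaining.
P(second is red | given) = 5/20 = 1/4 ≈ 0.2500.

1/4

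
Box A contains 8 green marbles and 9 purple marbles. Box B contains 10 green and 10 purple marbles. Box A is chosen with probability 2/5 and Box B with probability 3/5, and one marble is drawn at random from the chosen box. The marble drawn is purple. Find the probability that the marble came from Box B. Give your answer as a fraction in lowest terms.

17/29

P(purple | Box A) = 9/17; P(purple | Box B) = 1/2.
P(purple) = 2/5·9/17 + 3/5·1/2 = 87/170.
By Bayes' rule, P(Box B | purple) = 3/10 / 87/170 = 17/29 ≈ 0.5862.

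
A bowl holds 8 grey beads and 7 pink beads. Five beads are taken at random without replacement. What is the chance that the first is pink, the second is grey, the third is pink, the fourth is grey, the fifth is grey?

28/715

Multiply the conditional probability of each draw in order, without replacement, so each draw removes one from its color and from the total.
P = (7/15) · (8/14) · (6/13) · (7/12) · (6/11) = 28/715 ≈ 0.0392.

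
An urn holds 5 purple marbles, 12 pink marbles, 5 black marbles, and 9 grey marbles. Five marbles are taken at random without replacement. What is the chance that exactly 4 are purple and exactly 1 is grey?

5/18879

Unordered draws without replacement: count favorable combinations over C(31,5).
Favorable = C(5,4) · C(12,0) · C(5,0) · C(9,1) = 45; total = C(31,5) = 169911.
P = 45/169911 = 5/18879 ≈ 0.0003.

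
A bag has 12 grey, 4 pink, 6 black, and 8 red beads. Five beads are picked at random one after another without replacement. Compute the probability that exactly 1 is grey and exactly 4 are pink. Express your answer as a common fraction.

2/23751

Unordered draws without replacement: count favorable combinations over C(30,5).
Favorable = C(12,1) · C(4,4) · C(6,0) · C(8,0) = 12; total = C(30,5) = 142506.
P = 12/142506 = 2/23751 ≈ 0.0001.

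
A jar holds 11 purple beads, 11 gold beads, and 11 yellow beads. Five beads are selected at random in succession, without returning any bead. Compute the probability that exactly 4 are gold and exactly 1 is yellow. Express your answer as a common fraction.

55/3596

Unordered draws without replacement: count favorable combinations over C(33,5).
Favorable = C(11,0) · C(11,4) · C(11,1) = 3630; total = C(33,5) = 237336.
P = 3630/237336 = 55/3596 ≈ 0.0153.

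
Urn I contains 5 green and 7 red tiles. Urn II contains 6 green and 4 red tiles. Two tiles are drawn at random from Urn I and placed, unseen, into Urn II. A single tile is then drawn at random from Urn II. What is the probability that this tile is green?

Condition on how many of the transferred tiles are green (from Urn I: 5 green of 12; then Urn II has 12 total).
  0 green: C(5,0)C(7,2)/C(12,2) = 7/22; then P = 6/12
  1 green: C(5,1)C(7,1)/C(12,2) = 35/66; then P = 7/12
  2 green: C(5,2)C(7,0)/C(12,2) = 5/33; then P = 8/12
P(green from Urn II) = 41/72 ≈ 0.5694.

41/72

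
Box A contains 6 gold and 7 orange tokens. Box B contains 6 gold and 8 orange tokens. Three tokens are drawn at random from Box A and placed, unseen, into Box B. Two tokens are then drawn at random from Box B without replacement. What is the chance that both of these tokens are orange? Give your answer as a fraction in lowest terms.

Condition on how many of the transferred tokens are orange (from Box A: 7 orange of 13; then Box B has 17 total).
  0 orange: C(7,0)C(6,3)/C(13,3) = 10/143; then P = C(8,2)/C(17,2) = 7/34
  1 orange: C(7,1)C(6,2)/C(13,3) = 105/286; then P = C(9,2)/C(17,2) = 9/34
  2 orange: C(7,2)C(6,1)/C(13,3) = 63/143; then P = C(10,2)/C(17,2) = 45/136
  3 orange: C(7,3)C(6,0)/C(13,3) = 35/286; then P = C(11,2)/C(17,2) = 55/136
P(both orange) = 1085/3536 ≈ 0.3068.

1085/3536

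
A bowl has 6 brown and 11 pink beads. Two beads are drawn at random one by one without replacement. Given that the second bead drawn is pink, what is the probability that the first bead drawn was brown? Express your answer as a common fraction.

3/8

P(first=brown and the second bead drawn is pink) = (6/17)·(11/16) = 33/136.
P(the second bead drawn is pink) = Σ over first color = 33/136 + 55/136 = 11/17.
By Bayes, P(first=brown | the second bead drawn is pink) = 33/136 / 11/17 = 3/8 ≈ 0.3750.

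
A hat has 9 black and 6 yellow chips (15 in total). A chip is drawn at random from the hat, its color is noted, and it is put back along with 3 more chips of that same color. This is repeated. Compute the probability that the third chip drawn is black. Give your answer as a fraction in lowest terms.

Sum over the four possibilities for the first two draws (black/not-black each), tracking how the black count and total change by +3 per draw.
P(third is black) = 3/5 ≈ 0.6000. (In a Pólya urn every draw has the same marginal probability 9/15.)

3/5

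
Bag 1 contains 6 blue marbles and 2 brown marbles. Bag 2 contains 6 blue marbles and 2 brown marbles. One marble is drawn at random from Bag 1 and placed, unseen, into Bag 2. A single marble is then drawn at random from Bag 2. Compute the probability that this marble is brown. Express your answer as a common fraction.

1/4

Condition on how many of the transferred marbles are brown (from Bag 1: 2 brown of 8; then Bag 2 has 9 total).
  0 brown: C(2,0)C(6,1)/C(8,1) = 3/4; then P = 2/9
  1 brown: C(2,1)C(6,0)/C(8,1) = 1/4; then P = 3/9
P(brown from Bag 2) = 1/4 ≈ 0.2500.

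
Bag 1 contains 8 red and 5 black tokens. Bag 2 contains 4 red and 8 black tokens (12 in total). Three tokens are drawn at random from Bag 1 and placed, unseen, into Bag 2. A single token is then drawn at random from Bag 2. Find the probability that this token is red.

76/195

Condition on how many of the transferred tokens are red (from Bag 1: 8 red of 13; then Bag 2 has 15 total).
  0 red: C(8,0)C(5,3)/C(13,3) = 5/143; then P = 4/15
  1 red: C(8,1)C(5,2)/C(13,3) = 40/143; then P = 5/15
  2 red: C(8,2)C(5,1)/C(13,3) = 70/143; then P = 6/15
  3 red: C(8,3)C(5,0)/C(13,3) = 28/143; then P = 7/15
P(red from Bag 2) = 76/195 ≈ 0.3897.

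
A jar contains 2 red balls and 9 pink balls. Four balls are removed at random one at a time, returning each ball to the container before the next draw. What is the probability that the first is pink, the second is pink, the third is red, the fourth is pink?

Multiply the conditional probability of each draw in order, with replacement (the composition resets each draw).
P = (9/11) · (9/11) · (2/11) · (9/11) = 1458/14641 ≈ 0.0996.

1458/14641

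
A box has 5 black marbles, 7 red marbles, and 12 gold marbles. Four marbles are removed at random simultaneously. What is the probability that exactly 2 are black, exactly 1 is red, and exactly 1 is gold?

Unordered draws without replacement: count favorable combinations over C(24,4).
Favorable = C(5,2) · C(7,1) · C(12,1) = 840; total = C(24,4) = 10626.
P = 840/10626 = 20/253 ≈ 0.0791.

20/253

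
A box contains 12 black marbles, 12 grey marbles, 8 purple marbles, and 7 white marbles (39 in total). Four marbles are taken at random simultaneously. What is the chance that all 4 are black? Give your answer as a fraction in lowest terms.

Unordered draws without replacement: count favorable combinations over C(39,4).
Favorable = C(12,4) · C(12,0) · C(8,0) · C(7,0) = 495; total = C(39,4) = 82251.
P = 495/82251 = 55/9139 ≈ 0.0060.

55/9139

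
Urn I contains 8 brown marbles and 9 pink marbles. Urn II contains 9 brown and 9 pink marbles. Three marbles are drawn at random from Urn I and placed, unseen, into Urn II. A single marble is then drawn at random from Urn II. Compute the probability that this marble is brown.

Condition on how many of the transferred marbles are brown (from Urn I: 8 brown of 17; then Urn II has 21 total).
  0 brown: C(8,0)C(9,3)/C(17,3) = 21/170; then P = 9/21
  1 brown: C(8,1)C(9,2)/C(17,3) = 36/85; then P = 10/21
  2 brown: C(8,2)C(9,1)/C(17,3) = 63/170; then P = 11/21
  3 brown: C(8,3)C(9,0)/C(17,3) = 7/85; then P = 12/21
P(brown from Urn II) = 59/119 ≈ 0.4958.

59/119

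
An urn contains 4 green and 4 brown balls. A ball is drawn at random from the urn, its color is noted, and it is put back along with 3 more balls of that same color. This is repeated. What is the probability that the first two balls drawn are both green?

After a green draw the urn holds 7 green out of 11.
P = (4/8)·(7/11) = 7/22 ≈ 0.3182.

7/22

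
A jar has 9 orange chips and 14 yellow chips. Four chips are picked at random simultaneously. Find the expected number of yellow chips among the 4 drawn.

56/23

By linearity of expectation, E[X] = Σ P(draw i is yellow); by symmetry each draw (even without replacement) has P(yellow) = 14/23.
E[X] = 4 · 14/23 = 56/23 ≈ 2.4348.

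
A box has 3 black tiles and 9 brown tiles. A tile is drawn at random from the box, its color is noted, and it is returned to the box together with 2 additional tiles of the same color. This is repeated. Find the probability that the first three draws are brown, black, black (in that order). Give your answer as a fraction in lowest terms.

45/896

Track the composition after each reinforcement of +2.
P = (9/12) · (3/14) · (5/16) = 45/896 ≈ 0.0502.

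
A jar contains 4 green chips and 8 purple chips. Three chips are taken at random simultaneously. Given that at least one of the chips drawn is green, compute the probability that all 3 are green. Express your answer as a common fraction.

P(all 3 green) = C(4,3)/C(12,3) = 1/55; P(at least one green) = 1 − C(8,3)/C(12,3) = 41/55.
Since 'all 3 green' ⊆ 'at least one green', P(all 3 | at least one) = 1/55 / 41/55 = 1/41 ≈ 0.0244.

1/41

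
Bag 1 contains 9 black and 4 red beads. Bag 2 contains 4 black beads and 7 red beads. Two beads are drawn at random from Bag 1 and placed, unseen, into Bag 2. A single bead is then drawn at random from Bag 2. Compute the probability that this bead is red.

99/169

Condition on how many of the transferred beads are red (from Bag 1: 4 red of 13; then Bag 2 has 13 total).
  0 red: C(4,0)C(9,2)/C(13,2) = 6/13; then P = 7/13
  1 red: C(4,1)C(9,1)/C(13,2) = 6/13; then P = 8/13
  2 red: C(4,2)C(9,0)/C(13,2) = 1/13; then P = 9/13
P(red from Bag 2) = 99/169 ≈ 0.5858.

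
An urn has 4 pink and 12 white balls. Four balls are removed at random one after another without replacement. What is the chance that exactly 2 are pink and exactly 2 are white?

Unordered draws without replacement: count favorable combinations over C(16,4).
Favorable = C(4,2) · C(12,2) = 396; total = C(16,4) = 1820.
P = 396/1820 = 99/455 ≈ 0.2176.

99/455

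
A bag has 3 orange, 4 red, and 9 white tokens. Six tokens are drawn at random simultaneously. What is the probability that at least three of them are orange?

1/28

Sum the hypergeometric tail for j = 3,…,3 orange tokens.
Favorable = C(3,3)·C(13,3) = 286; total = C(16,6) = 8008.
P = 286/8008 = 1/28 ≈ 0.0357.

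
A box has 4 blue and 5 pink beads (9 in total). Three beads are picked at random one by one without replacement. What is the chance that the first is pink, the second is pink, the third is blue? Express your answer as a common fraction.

10/63

Multiply the conditional probability of each draw in order, without replacement, so each draw removes one from its color and from the total.
P = (5/9) · (4/8) · (4/7) = 10/63 ≈ 0.1587.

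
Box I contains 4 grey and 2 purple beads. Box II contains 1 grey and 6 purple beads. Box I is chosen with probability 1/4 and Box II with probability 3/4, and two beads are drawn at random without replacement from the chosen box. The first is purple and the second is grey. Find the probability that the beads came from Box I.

P(E | Box I) = 4/15; P(E | Box II) = 1/7.
P(E) = 1/4·4/15 + 3/4·1/7 = 73/420.
By Bayes' rule, P(Box I | E) = 1/15 / 73/420 = 28/73 ≈ 0.3836.

28/73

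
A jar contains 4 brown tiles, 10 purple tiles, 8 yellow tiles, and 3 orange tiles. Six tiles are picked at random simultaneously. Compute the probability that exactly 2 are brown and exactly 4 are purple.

Unordered draws without replacement: count favorable combinations over C(25,6).
Favorable = C(4,2) · C(10,4) · C(8,0) · C(3,0) = 1260; total = C(25,6) = 177100.
P = 1260/177100 = 9/1265 ≈ 0.0071.

9/1265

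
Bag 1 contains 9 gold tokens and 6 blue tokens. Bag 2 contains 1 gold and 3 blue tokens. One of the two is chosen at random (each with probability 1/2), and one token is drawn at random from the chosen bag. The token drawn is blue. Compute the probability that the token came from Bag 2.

P(blue | Bag 1) = 2/5; P(blue | Bag 2) = 3/4.
P(blue) = 1/2·2/5 + 1/2·3/4 = 23/40.
By Bayes' rule, P(Bag 2 | blue) = 3/8 / 23/40 = 15/23 ≈ 0.6522.

15/23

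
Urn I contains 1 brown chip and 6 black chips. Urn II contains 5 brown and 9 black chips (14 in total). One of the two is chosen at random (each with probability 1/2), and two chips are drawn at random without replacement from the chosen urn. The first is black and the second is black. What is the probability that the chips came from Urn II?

36/101

P(E | Urn I) = 5/7; P(E | Urn II) = 36/91.
P(E) = 1/2·5/7 + 1/2·36/91 = 101/182.
By Bayes' rule, P(Urn II | E) = 18/91 / 101/182 = 36/101 ≈ 0.3564.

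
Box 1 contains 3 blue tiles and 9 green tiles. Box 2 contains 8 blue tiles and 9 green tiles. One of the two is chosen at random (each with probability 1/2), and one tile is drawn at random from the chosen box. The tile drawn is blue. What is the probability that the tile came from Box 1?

17/49

P(blue | Box 1) = 1/4; P(blue | Box 2) = 8/17.
P(blue) = 1/2·1/4 + 1/2·8/17 = 49/136.
By Bayes' rule, P(Box 1 | blue) = 1/8 / 49/136 = 17/49 ≈ 0.3469.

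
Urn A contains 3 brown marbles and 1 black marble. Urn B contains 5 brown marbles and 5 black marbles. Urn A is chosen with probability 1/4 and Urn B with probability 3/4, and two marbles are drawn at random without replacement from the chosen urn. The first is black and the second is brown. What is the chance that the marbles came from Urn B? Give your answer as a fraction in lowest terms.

10/13

P(E | Urn A) = 1/4; P(E | Urn B) = 5/18.
P(E) = 1/4·1/4 + 3/4·5/18 = 13/48.
By Bayes' rule, P(Urn B | E) = 5/24 / 13/48 = 10/13 ≈ 0.7692.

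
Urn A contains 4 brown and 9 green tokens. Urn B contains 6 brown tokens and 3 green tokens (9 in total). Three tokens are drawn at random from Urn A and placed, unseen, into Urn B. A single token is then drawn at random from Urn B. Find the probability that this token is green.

11/26

Condition on how many of the transferred tokens are green (from Urn A: 9 green of 13; then Urn B has 12 total).
  0 green: C(9,0)C(4,3)/C(13,3) = 2/143; then P = 3/12
  1 green: C(9,1)C(4,2)/C(13,3) = 27/143; then P = 4/12
  2 green: C(9,2)C(4,1)/C(13,3) = 72/143; then P = 5/12
  3 green: C(9,3)C(4,0)/C(13,3) = 42/143; then P = 6/12
P(green from Urn B) = 11/26 ≈ 0.4231.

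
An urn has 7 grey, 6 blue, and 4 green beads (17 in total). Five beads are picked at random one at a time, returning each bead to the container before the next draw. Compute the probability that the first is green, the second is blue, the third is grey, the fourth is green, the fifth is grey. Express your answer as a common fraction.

4704/1419857

Multiply the conditional probability of each draw in order, with replacement (the composition resets each draw).
P = (4/17) · (6/17) · (7/17) · (4/17) · (7/17) = 4704/1419857 ≈ 0.0033.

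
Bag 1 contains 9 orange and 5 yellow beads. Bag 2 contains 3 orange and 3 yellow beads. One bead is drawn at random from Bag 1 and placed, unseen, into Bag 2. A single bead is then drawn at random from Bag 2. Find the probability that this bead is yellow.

47/98

Condition on how many of the transferred beads are yellow (from Bag 1: 5 yellow of 14; then Bag 2 has 7 total).
  0 yellow: C(5,0)C(9,1)/C(14,1) = 9/14; then P = 3/7
  1 yellow: C(5,1)C(9,0)/C(14,1) = 5/14; then P = 4/7
P(yellow from Bag 2) = 47/98 ≈ 0.4796.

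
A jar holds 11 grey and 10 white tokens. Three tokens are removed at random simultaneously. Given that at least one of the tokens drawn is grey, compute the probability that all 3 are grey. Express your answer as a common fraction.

P(all 3 grey) = C(11,3)/C(21,3) = 33/266; P(at least one grey) = 1 − C(10,3)/C(21,3) = 121/133.
Since 'all 3 grey' ⊆ 'at least one grey', P(all 3 | at least one) = 33/266 / 121/133 = 3/22 ≈ 0.1364.

3/22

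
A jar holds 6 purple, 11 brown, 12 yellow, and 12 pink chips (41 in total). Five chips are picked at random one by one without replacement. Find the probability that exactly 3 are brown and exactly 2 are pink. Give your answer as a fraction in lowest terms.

Unordered draws without replacement: count favorable combinations over C(41,5).
Favorable = C(6,0) · C(11,3) · C(12,0) · C(12,2) = 10890; total = C(41,5) = 749398.
P = 10890/749398 = 5445/374699 ≈ 0.0145.

5445/374699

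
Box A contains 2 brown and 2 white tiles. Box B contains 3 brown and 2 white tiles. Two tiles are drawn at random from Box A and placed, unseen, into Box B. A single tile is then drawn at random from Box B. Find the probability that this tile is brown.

Condition on how many of the transferred tiles are brown (from Box A: 2 brown of 4; then Box B has 7 total).
  0 brown: C(2,0)C(2,2)/C(4,2) = 1/6; then P = 3/7
  1 brown: C(2,1)C(2,1)/C(4,2) = 2/3; then P = 4/7
  2 brown: C(2,2)C(2,0)/C(4,2) = 1/6; then P = 5/7
P(brown from Box B) = 4/7 ≈ 0.5714.

4/7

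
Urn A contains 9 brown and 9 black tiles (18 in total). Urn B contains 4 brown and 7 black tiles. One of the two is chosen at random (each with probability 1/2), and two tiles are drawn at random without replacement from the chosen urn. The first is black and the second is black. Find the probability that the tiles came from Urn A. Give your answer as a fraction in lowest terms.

P(E | Urn A) = 4/17; P(E | Urn B) = 21/55.
P(E) = 1/2·4/17 + 1/2·21/55 = 577/1870.
By Bayes' rule, P(Urn A | E) = 2/17 / 577/1870 = 220/577 ≈ 0.3813.

220/577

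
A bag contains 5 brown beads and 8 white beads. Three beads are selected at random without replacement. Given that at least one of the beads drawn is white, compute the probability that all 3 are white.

P(all 3 white) = C(8,3)/C(13,3) = 28/143; P(at least one white) = 1 − C(5,3)/C(13,3) = 138/143.
Since 'all 3 white' ⊆ 'at least one white', P(all 3 | at least one) = 28/143 / 138/143 = 14/69 ≈ 0.2029.

14/69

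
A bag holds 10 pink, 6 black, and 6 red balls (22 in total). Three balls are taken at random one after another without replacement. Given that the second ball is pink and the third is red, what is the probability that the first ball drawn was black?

3/10

P(first=black and the second ball is pink and the third is red) = (6/22)·(10/21)·(6/20) = 3/77.
P(E) = Σ over first color = 9/154 + 3/77 + 5/154 = 10/77.
By Bayes, P(first=black | E) = 3/77 / 10/77 = 3/10 ≈ 0.3000.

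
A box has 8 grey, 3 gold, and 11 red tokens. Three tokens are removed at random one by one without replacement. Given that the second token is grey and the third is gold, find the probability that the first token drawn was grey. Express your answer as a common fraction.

P(first=grey and the second token is grey and the third is gold) = (8/22)·(7/21)·(3/20) = 1/55.
P(E) = Σ over first color = 1/55 + 2/385 + 1/35 = 4/77.
By Bayes, P(first=grey | E) = 1/55 / 4/77 = 7/20 ≈ 0.3500.

7/20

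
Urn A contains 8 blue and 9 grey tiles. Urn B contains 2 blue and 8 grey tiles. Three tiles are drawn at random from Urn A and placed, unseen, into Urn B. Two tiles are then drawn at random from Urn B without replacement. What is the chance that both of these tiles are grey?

83/156

Condition on how many of the transferred tiles are grey (from Urn A: 9 grey of 17; then Urn B has 13 total).
  0 grey: C(9,0)C(8,3)/C(17,3) = 7/85; then P = C(8,2)/C(13,2) = 14/39
  1 grey: C(9,1)C(8,2)/C(17,3) = 63/170; then P = C(9,2)/C(13,2) = 6/13
  2 grey: C(9,2)C(8,1)/C(17,3) = 36/85; then P = C(10,2)/C(13,2) = 15/26
  3 grey: C(9,3)C(8,0)/C(17,3) = 21/170; then P = C(11,2)/C(13,2) = 55/78
P(both grey) = 83/156 ≈ 0.5321.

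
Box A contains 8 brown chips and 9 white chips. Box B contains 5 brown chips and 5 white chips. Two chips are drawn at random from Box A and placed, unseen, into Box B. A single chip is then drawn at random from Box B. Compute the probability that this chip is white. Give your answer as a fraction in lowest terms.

103/204

Condition on how many of the transferred chips are white (from Box A: 9 white of 17; then Box B has 12 total).
  0 white: C(9,0)C(8,2)/C(17,2) = 7/34; then P = 5/12
  1 white: C(9,1)C(8,1)/C(17,2) = 9/17; then P = 6/12
  2 white: C(9,2)C(8,0)/C(17,2) = 9/34; then P = 7/12
P(white from Box B) = 103/204 ≈ 0.5049.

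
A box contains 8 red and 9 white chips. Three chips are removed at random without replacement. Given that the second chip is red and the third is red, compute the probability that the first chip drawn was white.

3/5

P(first=white and the second chip is red and the third is red) = (9/17)·(8/16)·(7/15) = 21/170.
P(E) = Σ over first color = 7/85 + 21/170 = 7/34.
By Bayes, P(first=white | E) = 21/170 / 7/34 = 3/5 ≈ 0.6000.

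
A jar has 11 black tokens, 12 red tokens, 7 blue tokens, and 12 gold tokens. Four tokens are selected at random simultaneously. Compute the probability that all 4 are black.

Unordered draws without replacement: count favorable combinations over C(42,4).
Favorable = C(11,4) · C(12,0) · C(7,0) · C(12,0) = 330; total = C(42,4) = 111930.
P = 330/111930 = 11/3731 ≈ 0.0029.

11/3731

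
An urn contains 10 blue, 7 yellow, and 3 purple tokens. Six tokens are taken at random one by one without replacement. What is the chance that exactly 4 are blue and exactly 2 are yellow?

Unordered draws without replacement: count favorable combinations over C(20,6).
Favorable = C(10,4) · C(7,2) · C(3,0) = 4410; total = C(20,6) = 38760.
P = 4410/38760 = 147/1292 ≈ 0.1138.

147/1292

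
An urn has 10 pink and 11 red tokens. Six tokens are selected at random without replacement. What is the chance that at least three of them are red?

473/646

Sum the hypergeometric tail for j = 3,…,6 red tokens.
Favorable = C(11,3)·C(10,3) + C(11,4)·C(10,2) + C(11,5)·C(10,1) + C(11,6)·C(10,0) = 39732; total = C(21,6) = 54264.
P = 39732/54264 = 473/646 ≈ 0.7322.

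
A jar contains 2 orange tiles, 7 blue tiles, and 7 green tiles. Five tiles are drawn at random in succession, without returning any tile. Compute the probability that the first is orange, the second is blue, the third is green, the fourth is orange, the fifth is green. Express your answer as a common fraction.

7/6240

Multiply the conditional probability of each draw in order, without replacement, so each draw removes one from its color and from the total.
P = (2/16) · (7/15) · (7/14) · (1/13) · (6/12) = 7/6240 ≈ 0.0011.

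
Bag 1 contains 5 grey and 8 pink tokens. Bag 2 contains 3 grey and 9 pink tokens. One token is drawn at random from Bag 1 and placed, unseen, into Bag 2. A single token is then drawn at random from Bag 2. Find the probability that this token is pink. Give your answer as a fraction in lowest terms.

Condition on how many of the transferred tokens are pink (from Bag 1: 8 pink of 13; then Bag 2 has 13 total).
  0 pink: C(8,0)C(5,1)/C(13,1) = 5/13; then P = 9/13
  1 pink: C(8,1)C(5,0)/C(13,1) = 8/13; then P = 10/13
P(pink from Bag 2) = 125/169 ≈ 0.7396.

125/169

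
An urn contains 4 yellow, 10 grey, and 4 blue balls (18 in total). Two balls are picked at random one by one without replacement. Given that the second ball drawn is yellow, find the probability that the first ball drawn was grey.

10/17

P(first=grey and the second ball drawn is yellow) = (10/18)·(4/17) = 20/153.
P(the second ball drawn is yellow) = Σ over first color = 2/51 + 20/153 + 8/153 = 2/9.
By Bayes, P(first=grey | the second ball drawn is yellow) = 20/153 / 2/9 = 10/17 ≈ 0.5882.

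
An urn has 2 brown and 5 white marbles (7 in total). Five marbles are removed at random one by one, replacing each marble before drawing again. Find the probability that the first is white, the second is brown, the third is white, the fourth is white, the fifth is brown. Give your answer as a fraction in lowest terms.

500/16807

Multiply the conditional probability of each draw in order, with replacement (the composition resets each draw).
P = (5/7) · (2/7) · (5/7) · (5/7) · (2/7) = 500/16807 ≈ 0.0297.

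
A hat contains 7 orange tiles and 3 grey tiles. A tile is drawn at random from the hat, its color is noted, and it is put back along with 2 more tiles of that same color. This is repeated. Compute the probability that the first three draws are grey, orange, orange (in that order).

Track the composition after each reinforcement of +2.
P = (3/10) · (7/12) · (9/14) = 9/80 ≈ 0.1125.

9/80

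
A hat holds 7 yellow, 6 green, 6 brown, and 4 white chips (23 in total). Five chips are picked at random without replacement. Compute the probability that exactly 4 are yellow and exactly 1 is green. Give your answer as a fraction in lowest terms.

Unordered draws without replacement: count favorable combinations over C(23,5).
Favorable = C(7,4) · C(6,1) · C(6,0) · C(4,0) = 210; total = C(23,5) = 33649.
P = 210/33649 = 30/4807 ≈ 0.0062.

30/4807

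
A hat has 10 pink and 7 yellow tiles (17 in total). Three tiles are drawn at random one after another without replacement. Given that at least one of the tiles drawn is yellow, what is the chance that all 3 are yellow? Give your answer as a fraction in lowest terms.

P(all 3 yellow) = C(7,3)/C(17,3) = 7/136; P(at least one yellow) = 1 − C(10,3)/C(17,3) = 14/17.
Since 'all 3 yellow' ⊆ 'at least one yellow', P(all 3 | at least one) = 7/136 / 14/17 = 1/16 ≈ 0.0625.

1/16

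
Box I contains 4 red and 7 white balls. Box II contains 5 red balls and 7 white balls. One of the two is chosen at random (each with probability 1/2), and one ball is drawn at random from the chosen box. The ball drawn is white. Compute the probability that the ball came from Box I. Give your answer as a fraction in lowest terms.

P(white | Box I) = 7/11; P(white | Box II) = 7/12.
P(white) = 1/2·7/11 + 1/2·7/12 = 161/264.
By Bayes' rule, P(Box I | white) = 7/22 / 161/264 = 12/23 ≈ 0.5217.

12/23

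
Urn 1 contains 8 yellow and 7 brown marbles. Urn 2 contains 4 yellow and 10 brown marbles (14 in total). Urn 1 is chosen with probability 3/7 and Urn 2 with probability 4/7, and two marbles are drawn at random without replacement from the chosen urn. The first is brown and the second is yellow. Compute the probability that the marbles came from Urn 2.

100/191

P(E | Urn 1) = 4/15; P(E | Urn 2) = 20/91.
P(E) = 3/7·4/15 + 4/7·20/91 = 764/3185.
By Bayes' rule, P(Urn 2 | E) = 80/637 / 764/3185 = 100/191 ≈ 0.5236.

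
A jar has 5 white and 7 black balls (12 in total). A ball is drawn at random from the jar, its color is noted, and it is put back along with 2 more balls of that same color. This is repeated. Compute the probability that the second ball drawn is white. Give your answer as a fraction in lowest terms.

Condition on the first draw. If first is white (prob 5/12), second-white has prob (7)/(14); if not (prob 7/12), it has prob 5/(14).
P = (5/12)·(7/14) + (7/12)·(5/14) = 5/12 ≈ 0.4167.

5/12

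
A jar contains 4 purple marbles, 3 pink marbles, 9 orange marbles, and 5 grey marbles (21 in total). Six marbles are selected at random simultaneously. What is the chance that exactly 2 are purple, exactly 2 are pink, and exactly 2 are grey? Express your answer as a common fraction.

Unordered draws without replacement: count favorable combinations over C(21,6).
Favorable = C(4,2) · C(3,2) · C(9,0) · C(5,2) = 180; total = C(21,6) = 54264.
P = 180/54264 = 15/4522 ≈ 0.0033.

15/4522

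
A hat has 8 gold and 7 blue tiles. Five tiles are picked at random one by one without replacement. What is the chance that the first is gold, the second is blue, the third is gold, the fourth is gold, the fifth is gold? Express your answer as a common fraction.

Multiply the conditional probability of each draw in order, without replacement, so each draw removes one from its color and from the total.
P = (8/15) · (7/14) · (7/13) · (6/12) · (5/11) = 14/429 ≈ 0.0326.

14/429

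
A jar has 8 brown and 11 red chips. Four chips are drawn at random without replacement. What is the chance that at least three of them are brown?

Sum the hypergeometric tail for j = 3,…,4 brown chips.
Favorable = C(8,3)·C(11,1) + C(8,4)·C(11,0) = 686; total = C(19,4) = 3876.
P = 686/3876 = 343/1938 ≈ 0.1770.

343/1938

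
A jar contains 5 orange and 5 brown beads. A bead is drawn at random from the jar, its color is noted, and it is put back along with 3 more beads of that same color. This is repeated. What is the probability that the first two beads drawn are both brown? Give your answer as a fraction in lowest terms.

4/13

After a brown draw the jar holds 8 brown out of 13.
P = (5/10)·(8/13) = 4/13 ≈ 0.3077.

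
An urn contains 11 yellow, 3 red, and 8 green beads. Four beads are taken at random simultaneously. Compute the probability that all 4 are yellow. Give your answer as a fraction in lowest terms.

Unordered draws without replacement: count favorable combinations over C(22,4).
Favorable = C(11,4) · C(3,0) · C(8,0) = 330; total = C(22,4) = 7315.
P = 330/7315 = 6/133 ≈ 0.0451.

6/133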